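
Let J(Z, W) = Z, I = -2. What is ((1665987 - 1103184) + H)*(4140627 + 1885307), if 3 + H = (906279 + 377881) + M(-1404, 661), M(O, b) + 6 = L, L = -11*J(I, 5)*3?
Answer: 11130020616680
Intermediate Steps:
L = 66 (L = -(-22)*3 = -11*(-6) = 66)
M(O, b) = 60 (M(O, b) = -6 + 66 = 60)
H = 1284217 (H = -3 + ((906279 + 377881) + 60) = -3 + (1284160 + 60) = -3 + 1284220 = 1284217)
((1665987 - 1103184) + H)*(4140627 + 1885307) = ((1665987 - 1103184) + 1284217)*(4140627 + 1885307) = (562803 + 1284217)*6025934 = 1847020*6025934 = 11130020616680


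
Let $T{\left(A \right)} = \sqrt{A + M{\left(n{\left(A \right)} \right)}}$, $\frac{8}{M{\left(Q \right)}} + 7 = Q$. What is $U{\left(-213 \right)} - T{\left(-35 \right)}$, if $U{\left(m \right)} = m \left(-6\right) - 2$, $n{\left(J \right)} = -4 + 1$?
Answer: $1276 - \frac{i \sqrt{895}}{5} \approx 1276.0 - 5.9833 i$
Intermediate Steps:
$n{\left(J \right)} = -3$
$U{\left(m \right)} = -2 - 6 m$ ($U{\left(m \right)} = - 6 m - 2 = -2 - 6 m$)
$M{\left(Q \right)} = \frac{8}{-7 + Q}$
$T{\left(A \right)} = \sqrt{- \frac{4}{5} + A}$ ($T{\left(A \right)} = \sqrt{A + \frac{8}{-7 - 3}} = \sqrt{A + \frac{8}{-10}} = \sqrt{A + 8 \left(- \frac{1}{10}\right)} = \sqrt{A - \frac{4}{5}} = \sqrt{- \frac{4}{5} + A}$)
$U{\left(-213 \right)} - T{\left(-35 \right)} = \left(-2 - -1278\right) - \frac{\sqrt{-20 + 25 \left(-35\right)}}{5} = \left(-2 + 1278\right) - \frac{\sqrt{-20 - 875}}{5} = 1276 - \frac{\sqrt{-895}}{5} = 1276 - \frac{i \sqrt{895}}{5}$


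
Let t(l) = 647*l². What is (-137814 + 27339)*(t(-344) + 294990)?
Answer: -8490929751450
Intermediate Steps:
(-137814 + 27339)*(t(-344) + 294990) = (-137814 + 27339)*(647*(-344)² + 294990) = -110475*(647*118336 + 294990) = -110475*(76563392 + 294990) = -110475*76858382 = -8490929751450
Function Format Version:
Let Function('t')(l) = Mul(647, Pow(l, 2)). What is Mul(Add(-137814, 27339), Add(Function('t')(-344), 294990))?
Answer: -8490929751450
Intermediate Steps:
Mul(Add(-137814, 27339), Add(Function('t')(-344), 294990)) = Mul(Add(-137814, 27339), Add(Mul(647, Pow(-344, 2)), 294990)) = Mul(-110475, Add(Mul(647, 118336), 294990)) = Mul(-110475, Add(76563392, 294990)) = Mul(-110475, 76858382) = -8490929751450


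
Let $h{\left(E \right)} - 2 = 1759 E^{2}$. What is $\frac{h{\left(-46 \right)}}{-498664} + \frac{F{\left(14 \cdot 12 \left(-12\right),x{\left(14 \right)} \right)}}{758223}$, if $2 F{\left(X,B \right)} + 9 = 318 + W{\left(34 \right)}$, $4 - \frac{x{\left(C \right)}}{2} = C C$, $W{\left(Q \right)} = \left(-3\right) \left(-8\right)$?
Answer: $- \frac{156780992039}{21005473004} \approx -7.4638$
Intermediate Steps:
$W{\left(Q \right)} = 24$
$x{\left(C \right)} = 8 - 2 C^{2}$ ($x{\left(C \right)} = 8 - 2 C C = 8 - 2 C^{2}$)
$h{\left(E \right)} = 2 + 1759 E^{2}$
$F{\left(X,B \right)} = \frac{333}{2}$ ($F{\left(X,B \right)} = - \frac{9}{2} + \frac{318 + 24}{2} = - \frac{9}{2} + \frac{1}{2} \cdot 342 = - \frac{9}{2} + 171 = \frac{333}{2}$)
$\frac{h{\left(-46 \right)}}{-498664} + \frac{F{\left(14 \cdot 12 \left(-12\right),x{\left(14 \right)} \right)}}{758223} = \frac{2 + 1759 \left(-46\right)^{2}}{-498664} + \frac{333}{2 \cdot 758223} = \left(2 + 1759 \cdot 2116\right) \left(- \frac{1}{498664}\right) + \frac{333}{2} \cdot \frac{1}{758223} = \left(2 + 3722044\right) \left(- \frac{1}{498664}\right) + \frac{37}{168494} = 3722046 \left(- \frac{1}{498664}\right) + \frac{37}{168494} = - \frac{1861023}{249332} + \frac{37}{168494} = - \frac{156780992039}{21005473004}$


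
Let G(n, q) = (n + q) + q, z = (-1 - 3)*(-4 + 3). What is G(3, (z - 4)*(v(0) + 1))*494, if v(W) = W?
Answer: 1482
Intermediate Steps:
z = 4 (z = -4*(-1) = 4)
G(n, q) = n + 2*q
G(3, (z - 4)*(v(0) + 1))*494 = (3 + 2*((4 - 4)*(0 + 1)))*494 = (3 + 2*(0*1))*494 = (3 + 2*0)*494 = (3 + 0)*494 = 3*494 = 1482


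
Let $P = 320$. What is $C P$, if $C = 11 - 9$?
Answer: $640$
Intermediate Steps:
$C = 2$
$C P = 2 \cdot 320 = 640$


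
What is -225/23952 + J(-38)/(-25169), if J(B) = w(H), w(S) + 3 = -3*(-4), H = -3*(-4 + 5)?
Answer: -1959531/200949296 ≈ -0.0097514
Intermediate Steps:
H = -3 (H = -3*1 = -3)
w(S) = 9 (w(S) = -3 - 3*(-4) = -3 + 12 = 9)
J(B) = 9
-225/23952 + J(-38)/(-25169) = -225/23952 + 9/(-25169) = -225*1/23952 + 9*(-1/25169) = -75/7984 - 9/25169 = -1959531/200949296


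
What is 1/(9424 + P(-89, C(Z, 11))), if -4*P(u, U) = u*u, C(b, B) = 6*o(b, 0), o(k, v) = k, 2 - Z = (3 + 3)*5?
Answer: 4/29775 ≈ 0.00013434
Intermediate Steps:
Z = -28 (Z = 2 - (3 + 3)*5 = 2 - 6*5 = 2 - 1*30 = 2 - 30 = -28)
C(b, B) = 6*b
P(u, U) = -u²/4 (P(u, U) = -u*u/4 = -u²/4)
1/(9424 + P(-89, C(Z, 11))) = 1/(9424 - ¼*(-89)²) = 1/(9424 - ¼*7921) = 1/(9424 - 7921/4) = 1/(29775/4) = 4/29775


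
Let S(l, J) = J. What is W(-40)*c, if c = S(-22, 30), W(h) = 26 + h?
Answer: -420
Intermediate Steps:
c = 30
W(-40)*c = (26 - 40)*30 = -14*30 = -420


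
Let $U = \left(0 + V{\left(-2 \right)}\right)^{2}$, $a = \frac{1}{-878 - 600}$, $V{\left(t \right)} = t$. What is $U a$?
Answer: $- \frac{2}{739} \approx -0.0027064$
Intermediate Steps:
$a = - \frac{1}{1478}$ ($a = \frac{1}{-1478} = - \frac{1}{1478} \approx -0.00067659$)
$U = 4$ ($U = \left(0 - 2\right)^{2} = \left(-2\right)^{2} = 4$)
$U a = 4 \left(- \frac{1}{1478}\right) = - \frac{2}{739}$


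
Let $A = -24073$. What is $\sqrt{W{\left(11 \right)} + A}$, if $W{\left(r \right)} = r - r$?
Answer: $i \sqrt{24073} \approx 155.15 i$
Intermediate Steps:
$W{\left(r \right)} = 0$
$\sqrt{W{\left(11 \right)} + A} = \sqrt{0 - 24073} = \sqrt{-24073} = i \sqrt{24073}$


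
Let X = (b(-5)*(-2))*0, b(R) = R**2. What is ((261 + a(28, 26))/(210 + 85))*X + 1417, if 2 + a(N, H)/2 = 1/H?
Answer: 1417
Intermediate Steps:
a(N, H) = -4 + 2/H
X = 0 (X = ((-5)**2*(-2))*0 = (25*(-2))*0 = -50*0 = 0)
((261 + a(28, 26))/(210 + 85))*X + 1417 = ((261 + (-4 + 2/26))/(210 + 85))*0 + 1417 = ((261 + (-4 + 2*(1/26)))/295)*0 + 1417 = ((261 + (-4 + 1/13))*(1/295))*0 + 1417 = ((261 - 51/13)*(1/295))*0 + 1417 = ((3342/13)*(1/295))*0 + 1417 = (3342/3835)*0 + 1417 = 0 + 1417 = 1417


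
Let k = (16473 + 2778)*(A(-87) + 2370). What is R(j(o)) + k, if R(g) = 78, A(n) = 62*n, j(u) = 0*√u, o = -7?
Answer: -58214946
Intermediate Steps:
j(u) = 0
k = -58215024 (k = (16473 + 2778)*(62*(-87) + 2370) = 19251*(-5394 + 2370) = 19251*(-3024) = -58215024)
R(j(o)) + k = 78 - 58215024 = -58214946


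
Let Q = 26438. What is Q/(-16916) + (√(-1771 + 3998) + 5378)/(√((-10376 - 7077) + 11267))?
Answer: -13219/8458 - I*√6186*(5378 + √2227)/6186 ≈ -1.5629 - 68.978*I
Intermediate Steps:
Q/(-16916) + (√(-1771 + 3998) + 5378)/(√((-10376 - 7077) + 11267)) = 26438/(-16916) + (√(-1771 + 3998) + 5378)/(√((-10376 - 7077) + 11267)) = 26438*(-1/16916) + (√2227 + 5378)/(√(-17453 + 11267)) = -13219/8458 + (5378 + √2227)/(√(-6186)) = -13219/8458 + (5378 + √2227)/((I*√6186)) = -13219/8458 + (5378 + √2227)*(-I*√6186/6186) = -13219/8458 - I*√6186*(5378 + √2227)/6186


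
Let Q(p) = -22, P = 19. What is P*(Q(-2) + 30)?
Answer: 152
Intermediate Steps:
P*(Q(-2) + 30) = 19*(-22 + 30) = 19*8 = 152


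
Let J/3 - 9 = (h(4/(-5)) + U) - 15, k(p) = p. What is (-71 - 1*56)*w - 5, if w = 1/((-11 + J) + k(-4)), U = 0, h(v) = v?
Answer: -250/177 ≈ -1.4124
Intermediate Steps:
J = -102/5 (J = 27 + 3*((4/(-5) + 0) - 15) = 27 + 3*((4*(-⅕) + 0) - 15) = 27 + 3*((-⅘ + 0) - 15) = 27 + 3*(-⅘ - 15) = 27 + 3*(-79/5) = 27 - 237/5 = -102/5 ≈ -20.400)
w = -5/177 (w = 1/((-11 - 102/5) - 4) = 1/(-157/5 - 4) = 1/(-177/5) = -5/177 ≈ -0.028249)
(-71 - 1*56)*w - 5 = (-71 - 1*56)*(-5/177) - 5 = (-71 - 56)*(-5/177) - 5 = -127*(-5/177) - 5 = 635/177 - 5 = -250/177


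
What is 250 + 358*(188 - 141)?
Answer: 17076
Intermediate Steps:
250 + 358*(188 - 141) = 250 + 358*47 = 250 + 16826 = 17076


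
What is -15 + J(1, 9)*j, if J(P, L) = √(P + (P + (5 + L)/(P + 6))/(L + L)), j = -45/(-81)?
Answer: -15 + 5*√42/54 ≈ -14.400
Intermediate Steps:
j = 5/9 (j = -45*(-1/81) = 5/9 ≈ 0.55556)
J(P, L) = √(P + (P + (5 + L)/(6 + P))/(2*L)) (J(P, L) = √(P + (P + (5 + L)/(6 + P))/((2*L))) = √(P + (P + (5 + L)/(6 + P))*(1/(2*L))) = √(P + (P + (5 + L)/(6 + P))/(2*L)))
-15 + J(1, 9)*j = -15 + (√2*√(2*1 + 1/9 + (5 + 9)/(9*(6 + 1)))/2)*(5/9) = -15 + (√2*√(2 + 1*(⅑) + (⅑)*14/7)/2)*(5/9) = -15 + (√2*√(2 + ⅑ + (⅑)*(⅐)*14)/2)*(5/9) = -15 + (√2*√(2 + ⅑ + 2/9)/2)*(5/9) = -15 + (√2*√(7/3)/2)*(5/9) = -15 + (√2*(√21/3)/2)*(5/9) = -15 + (√42/6)*(5/9) = -15 + 5*√42/54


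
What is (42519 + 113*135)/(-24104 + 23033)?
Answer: -19258/357 ≈ -53.944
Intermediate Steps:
(42519 + 113*135)/(-24104 + 23033) = (42519 + 15255)/(-1071) = 57774*(-1/1071) = -19258/357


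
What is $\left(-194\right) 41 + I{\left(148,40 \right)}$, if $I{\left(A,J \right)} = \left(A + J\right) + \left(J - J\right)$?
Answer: $-7766$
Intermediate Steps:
$I{\left(A,J \right)} = A + J$ ($I{\left(A,J \right)} = \left(A + J\right) + 0 = A + J$)
$\left(-194\right) 41 + I{\left(148,40 \right)} = \left(-194\right) 41 + \left(148 + 40\right) = -7954 + 188 = -7766$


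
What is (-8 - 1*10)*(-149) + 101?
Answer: 2783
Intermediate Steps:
(-8 - 1*10)*(-149) + 101 = (-8 - 10)*(-149) + 101 = -18*(-149) + 101 = 2682 + 101 = 2783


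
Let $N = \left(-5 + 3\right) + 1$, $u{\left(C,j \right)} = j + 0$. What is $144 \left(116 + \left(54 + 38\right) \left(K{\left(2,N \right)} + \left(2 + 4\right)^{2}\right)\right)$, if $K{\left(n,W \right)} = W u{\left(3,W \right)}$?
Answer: $506880$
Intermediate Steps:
$u{\left(C,j \right)} = j$
$N = -1$ ($N = -2 + 1 = -1$)
$K{\left(n,W \right)} = W^{2}$ ($K{\left(n,W \right)} = W W = W^{2}$)
$144 \left(116 + \left(54 + 38\right) \left(K{\left(2,N \right)} + \left(2 + 4\right)^{2}\right)\right) = 144 \left(116 + \left(54 + 38\right) \left(\left(-1\right)^{2} + \left(2 + 4\right)^{2}\right)\right) = 144 \left(116 + 92 \left(1 + 6^{2}\right)\right) = 144 \left(116 + 92 \left(1 + 36\right)\right) = 144 \left(116 + 92 \cdot 37\right) = 144 \left(116 + 3404\right) = 144 \cdot 3520 = 506880$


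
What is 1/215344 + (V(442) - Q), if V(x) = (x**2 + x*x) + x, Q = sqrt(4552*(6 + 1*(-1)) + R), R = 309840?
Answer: 84236112481/215344 - 10*sqrt(3326) ≈ 3.9059e+5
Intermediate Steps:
Q = 10*sqrt(3326) (Q = sqrt(4552*(6 + 1*(-1)) + 309840) = sqrt(4552*(6 - 1) + 309840) = sqrt(4552*5 + 309840) = sqrt(22760 + 309840) = sqrt(332600) = 10*sqrt(3326) ≈ 576.71)
V(x) = x + 2*x**2 (V(x) = (x**2 + x**2) + x = 2*x**2 + x = x + 2*x**2)
1/215344 + (V(442) - Q) = 1/215344 + (442*(1 + 2*442) - 10*sqrt(3326)) = 1/215344 + (442*(1 + 884) - 10*sqrt(3326)) = 1/215344 + (442*885 - 10*sqrt(3326)) = 1/215344 + (391170 - 10*sqrt(3326)) = 84236112481/215344 - 10*sqrt(3326)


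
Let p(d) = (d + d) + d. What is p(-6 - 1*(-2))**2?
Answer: 144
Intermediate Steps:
p(d) = 3*d (p(d) = 2*d + d = 3*d)
p(-6 - 1*(-2))**2 = (3*(-6 - 1*(-2)))**2 = (3*(-6 + 2))**2 = (3*(-4))**2 = (-12)**2 = 144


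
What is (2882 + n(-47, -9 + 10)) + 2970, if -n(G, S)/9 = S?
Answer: 5843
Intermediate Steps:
n(G, S) = -9*S
(2882 + n(-47, -9 + 10)) + 2970 = (2882 - 9*(-9 + 10)) + 2970 = (2882 - 9*1) + 2970 = (2882 - 9) + 2970 = 2873 + 2970 = 5843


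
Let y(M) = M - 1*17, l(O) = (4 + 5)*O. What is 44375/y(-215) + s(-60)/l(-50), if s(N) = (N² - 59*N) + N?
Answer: -720377/3480 ≈ -207.00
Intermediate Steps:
s(N) = N² - 58*N
l(O) = 9*O
y(M) = -17 + M (y(M) = M - 17 = -17 + M)
44375/y(-215) + s(-60)/l(-50) = 44375/(-17 - 215) + (-60*(-58 - 60))/((9*(-50))) = 44375/(-232) - 60*(-118)/(-450) = 44375*(-1/232) + 7080*(-1/450) = -44375/232 - 236/15 = -720377/3480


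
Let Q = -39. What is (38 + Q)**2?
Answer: 1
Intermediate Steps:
(38 + Q)**2 = (38 - 39)**2 = (-1)**2 = 1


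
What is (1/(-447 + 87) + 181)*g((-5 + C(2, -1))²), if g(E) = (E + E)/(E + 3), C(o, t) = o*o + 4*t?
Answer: 325795/1008 ≈ 323.21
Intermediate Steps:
C(o, t) = o² + 4*t
g(E) = 2*E/(3 + E) (g(E) = (2*E)/(3 + E) = 2*E/(3 + E))
(1/(-447 + 87) + 181)*g((-5 + C(2, -1))²) = (1/(-447 + 87) + 181)*(2*(-5 + (2² + 4*(-1)))²/(3 + (-5 + (2² + 4*(-1)))²)) = (1/(-360) + 181)*(2*(-5 + (4 - 4))²/(3 + (-5 + (4 - 4))²)) = (-1/360 + 181)*(2*(-5 + 0)²/(3 + (-5 + 0)²)) = 65159*(2*(-5)²/(3 + (-5)²))/360 = 65159*(2*25/(3 + 25))/360 = 65159*(2*25/28)/360 = 65159*(2*25*(1/28))/360 = (65159/360)*(25/14) = 325795/1008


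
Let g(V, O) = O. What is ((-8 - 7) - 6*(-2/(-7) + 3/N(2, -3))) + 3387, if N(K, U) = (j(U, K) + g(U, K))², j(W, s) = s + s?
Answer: 47177/14 ≈ 3369.8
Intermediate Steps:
j(W, s) = 2*s
N(K, U) = 9*K² (N(K, U) = (2*K + K)² = (3*K)² = 9*K²)
((-8 - 7) - 6*(-2/(-7) + 3/N(2, -3))) + 3387 = ((-8 - 7) - 6*(-2/(-7) + 3/((9*2²)))) + 3387 = (-15 - 6*(-2*(-⅐) + 3/((9*4)))) + 3387 = (-15 - 6*(2/7 + 3/36)) + 3387 = (-15 - 6*(2/7 + 3*(1/36))) + 3387 = (-15 - 6*(2/7 + 1/12)) + 3387 = (-15 - 6*31/84) + 3387 = (-15 - 31/14) + 3387 = -241/14 + 3387 = 47177/14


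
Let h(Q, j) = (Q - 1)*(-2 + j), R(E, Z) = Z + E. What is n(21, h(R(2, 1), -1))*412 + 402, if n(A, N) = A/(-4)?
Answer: -1761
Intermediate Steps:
R(E, Z) = E + Z
h(Q, j) = (-1 + Q)*(-2 + j)
n(A, N) = -A/4 (n(A, N) = A*(-¼) = -A/4)
n(21, h(R(2, 1), -1))*412 + 402 = -¼*21*412 + 402 = -21/4*412 + 402 = -2163 + 402 = -1761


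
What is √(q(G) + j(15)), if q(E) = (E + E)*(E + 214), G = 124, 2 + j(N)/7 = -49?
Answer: √83467 ≈ 288.91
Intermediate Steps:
j(N) = -357 (j(N) = -14 + 7*(-49) = -14 - 343 = -357)
q(E) = 2*E*(214 + E) (q(E) = (2*E)*(214 + E) = 2*E*(214 + E))
√(q(G) + j(15)) = √(2*124*(214 + 124) - 357) = √(2*124*338 - 357) = √(83824 - 357) = √83467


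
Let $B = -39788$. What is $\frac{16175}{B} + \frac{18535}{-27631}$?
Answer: $- \frac{1184402005}{1099382228} \approx -1.0773$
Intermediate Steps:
$\frac{16175}{B} + \frac{18535}{-27631} = \frac{16175}{-39788} + \frac{18535}{-27631} = 16175 \left(- \frac{1}{39788}\right) + 18535 \left(- \frac{1}{27631}\right) = - \frac{16175}{39788} - \frac{18535}{27631} = - \frac{1184402005}{1099382228}$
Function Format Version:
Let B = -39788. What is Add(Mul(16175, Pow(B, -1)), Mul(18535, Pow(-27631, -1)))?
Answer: Rational(-1184402005, 1099382228) ≈ -1.0773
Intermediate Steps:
Add(Mul(16175, Pow(B, -1)), Mul(18535, Pow(-27631, -1))) = Add(Mul(16175, Pow(-39788, -1)), Mul(18535, Pow(-27631, -1))) = Add(Mul(16175, Rational(-1, 39788)), Mul(18535, Rational(-1, 27631))) = Add(Rational(-16175, 39788), Rational(-18535, 27631)) = Rational(-1184402005, 1099382228)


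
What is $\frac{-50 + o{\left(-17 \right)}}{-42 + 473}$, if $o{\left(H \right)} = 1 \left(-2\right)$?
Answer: $- \frac{52}{431} \approx -0.12065$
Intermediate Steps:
$o{\left(H \right)} = -2$
$\frac{-50 + o{\left(-17 \right)}}{-42 + 473} = \frac{-50 - 2}{-42 + 473} = - \frac{52}{431}$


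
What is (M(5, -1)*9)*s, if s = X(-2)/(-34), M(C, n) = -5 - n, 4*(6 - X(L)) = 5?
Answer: 171/34 ≈ 5.0294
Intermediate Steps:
X(L) = 19/4 (X(L) = 6 - ¼*5 = 6 - 5/4 = 19/4)
s = -19/136 (s = (19/4)/(-34) = (19/4)*(-1/34) = -19/136 ≈ -0.13971)
(M(5, -1)*9)*s = ((-5 - 1*(-1))*9)*(-19/136) = ((-5 + 1)*9)*(-19/136) = -4*9*(-19/136) = -36*(-19/136) = 171/34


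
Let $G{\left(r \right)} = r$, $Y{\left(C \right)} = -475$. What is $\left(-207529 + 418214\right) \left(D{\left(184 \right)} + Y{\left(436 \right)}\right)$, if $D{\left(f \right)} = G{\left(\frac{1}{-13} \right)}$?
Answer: $- \frac{1301190560}{13} \approx -1.0009 \cdot 10^{8}$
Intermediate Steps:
$D{\left(f \right)} = - \frac{1}{13}$ ($D{\left(f \right)} = \frac{1}{-13} = - \frac{1}{13}$)
$\left(-207529 + 418214\right) \left(D{\left(184 \right)} + Y{\left(436 \right)}\right) = \left(-207529 + 418214\right) \left(- \frac{1}{13} - 475\right) = 210685 \left(- \frac{6176}{13}\right) = - \frac{1301190560}{13}$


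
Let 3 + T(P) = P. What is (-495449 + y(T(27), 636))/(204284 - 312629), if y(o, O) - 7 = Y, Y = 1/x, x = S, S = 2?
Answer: 990883/216690 ≈ 4.5728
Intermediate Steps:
T(P) = -3 + P
x = 2
Y = ½ (Y = 1/2 = ½ ≈ 0.50000)
y(o, O) = 15/2 (y(o, O) = 7 + ½ = 15/2)
(-495449 + y(T(27), 636))/(204284 - 312629) = (-495449 + 15/2)/(204284 - 312629) = -990883/2/(-108345) = -990883/2*(-1/108345) = 990883/216690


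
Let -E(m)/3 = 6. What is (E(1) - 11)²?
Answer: 841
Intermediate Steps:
E(m) = -18 (E(m) = -3*6 = -18)
(E(1) - 11)² = (-18 - 11)² = (-29)² = 841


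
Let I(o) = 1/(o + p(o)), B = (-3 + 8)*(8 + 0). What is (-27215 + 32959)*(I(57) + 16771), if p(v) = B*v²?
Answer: 12524878780352/130017 ≈ 9.6333e+7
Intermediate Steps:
B = 40 (B = 5*8 = 40)
p(v) = 40*v²
I(o) = 1/(o + 40*o²)
(-27215 + 32959)*(I(57) + 16771) = (-27215 + 32959)*(1/(57*(1 + 40*57)) + 16771) = 5744*(1/(57*(1 + 2280)) + 16771) = 5744*((1/57)/2281 + 16771) = 5744*((1/57)*(1/2281) + 16771) = 5744*(1/130017 + 16771) = 5744*(2180515108/130017) = 12524878780352/130017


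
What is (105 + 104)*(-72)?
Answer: -15048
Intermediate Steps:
(105 + 104)*(-72) = 209*(-72) = -15048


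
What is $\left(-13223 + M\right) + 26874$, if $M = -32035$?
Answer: $-18384$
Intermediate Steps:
$\left(-13223 + M\right) + 26874 = \left(-13223 - 32035\right) + 26874 = -45258 + 26874 = -18384$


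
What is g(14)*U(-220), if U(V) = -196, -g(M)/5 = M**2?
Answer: 192080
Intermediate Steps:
g(M) = -5*M**2
g(14)*U(-220) = -5*14**2*(-196) = -5*196*(-196) = -980*(-196) = 192080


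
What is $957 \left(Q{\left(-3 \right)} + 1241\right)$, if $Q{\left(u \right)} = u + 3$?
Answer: $1187637$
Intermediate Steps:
$Q{\left(u \right)} = 3 + u$
$957 \left(Q{\left(-3 \right)} + 1241\right) = 957 \left(\left(3 - 3\right) + 1241\right) = 957 \left(0 + 1241\right) = 957 \cdot 1241 = 1187637$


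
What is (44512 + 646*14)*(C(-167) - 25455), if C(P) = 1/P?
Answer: -227665806216/167 ≈ -1.3633e+9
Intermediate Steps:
(44512 + 646*14)*(C(-167) - 25455) = (44512 + 646*14)*(1/(-167) - 25455) = (44512 + 9044)*(-1/167 - 25455) = 53556*(-4250986/167) = -227665806216/167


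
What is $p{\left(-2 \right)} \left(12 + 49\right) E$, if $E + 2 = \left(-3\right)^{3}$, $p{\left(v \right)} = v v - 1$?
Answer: $-5307$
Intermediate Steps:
$p{\left(v \right)} = -1 + v^{2}$ ($p{\left(v \right)} = v^{2} - 1 = -1 + v^{2}$)
$E = -29$ ($E = -2 + \left(-3\right)^{3} = -2 - 27 = -29$)
$p{\left(-2 \right)} \left(12 + 49\right) E = \left(-1 + \left(-2\right)^{2}\right) \left(12 + 49\right) \left(-29\right) = \left(-1 + 4\right) 61 \left(-29\right) = 3 \cdot 61 \left(-29\right) = 183 \left(-29\right) = -5307$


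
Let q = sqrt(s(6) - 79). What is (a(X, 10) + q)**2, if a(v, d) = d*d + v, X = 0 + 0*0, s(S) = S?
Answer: (100 + I*sqrt(73))**2 ≈ 9927.0 + 1708.8*I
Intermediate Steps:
X = 0 (X = 0 + 0 = 0)
a(v, d) = v + d**2 (a(v, d) = d**2 + v = v + d**2)
q = I*sqrt(73) (q = sqrt(6 - 79) = sqrt(-73) = I*sqrt(73) ≈ 8.544*I)
(a(X, 10) + q)**2 = ((0 + 10**2) + I*sqrt(73))**2 = ((0 + 100) + I*sqrt(73))**2 = (100 + I*sqrt(73))**2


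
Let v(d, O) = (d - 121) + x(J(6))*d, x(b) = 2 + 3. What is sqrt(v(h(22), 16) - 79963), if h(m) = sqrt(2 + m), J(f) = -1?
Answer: 2*sqrt(-20021 + 3*sqrt(6)) ≈ 282.94*I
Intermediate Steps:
x(b) = 5
v(d, O) = -121 + 6*d (v(d, O) = (d - 121) + 5*d = (-121 + d) + 5*d = -121 + 6*d)
sqrt(v(h(22), 16) - 79963) = sqrt((-121 + 6*sqrt(2 + 22)) - 79963) = sqrt((-121 + 6*sqrt(24)) - 79963) = sqrt((-121 + 6*(2*sqrt(6))) - 79963) = sqrt((-121 + 12*sqrt(6)) - 79963) = sqrt(-80084 + 12*sqrt(6))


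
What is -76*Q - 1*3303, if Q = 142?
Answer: -14095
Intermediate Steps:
-76*Q - 1*3303 = -76*142 - 1*3303 = -10792 - 3303 = -14095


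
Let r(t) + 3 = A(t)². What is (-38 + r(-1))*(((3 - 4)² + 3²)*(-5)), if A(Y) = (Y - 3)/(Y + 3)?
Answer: 1850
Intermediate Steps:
A(Y) = (-3 + Y)/(3 + Y)
r(t) = -3 + (-3 + t)²/(3 + t)² (r(t) = -3 + ((-3 + t)/(3 + t))² = -3 + (-3 + t)²/(3 + t)²)
(-38 + r(-1))*(((3 - 4)² + 3²)*(-5)) = (-38 + (-3 + (-3 - 1)²/(3 - 1)²))*(((3 - 4)² + 3²)*(-5)) = (-38 + (-3 + (-4)²/2²))*(((-1)² + 9)*(-5)) = (-38 + (-3 + 16*(¼)))*((1 + 9)*(-5)) = (-38 + (-3 + 4))*(10*(-5)) = (-38 + 1)*(-50) = -37*(-50) = 1850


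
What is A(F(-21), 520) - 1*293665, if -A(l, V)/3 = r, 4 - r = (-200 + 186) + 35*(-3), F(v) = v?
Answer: -294034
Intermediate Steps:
r = 123 (r = 4 - ((-200 + 186) + 35*(-3)) = 4 - (-14 - 105) = 4 - 1*(-119) = 4 + 119 = 123)
A(l, V) = -369 (A(l, V) = -3*123 = -369)
A(F(-21), 520) - 1*293665 = -369 - 1*293665 = -369 - 293665 = -294034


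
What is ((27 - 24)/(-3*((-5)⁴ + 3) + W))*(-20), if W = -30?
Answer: 10/319 ≈ 0.031348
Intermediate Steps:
((27 - 24)/(-3*((-5)⁴ + 3) + W))*(-20) = ((27 - 24)/(-3*((-5)⁴ + 3) - 30))*(-20) = (3/(-3*(625 + 3) - 30))*(-20) = (3/(-3*628 - 30))*(-20) = (3/(-1884 - 30))*(-20) = (3/(-1914))*(-20) = (3*(-1/1914))*(-20) = -1/638*(-20) = 10/319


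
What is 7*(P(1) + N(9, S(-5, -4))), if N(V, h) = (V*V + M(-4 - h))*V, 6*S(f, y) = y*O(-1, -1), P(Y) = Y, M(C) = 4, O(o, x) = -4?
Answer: 5362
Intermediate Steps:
S(f, y) = -2*y/3 (S(f, y) = (y*(-4))/6 = (-4*y)/6 = -2*y/3)
N(V, h) = V*(4 + V**2) (N(V, h) = (V*V + 4)*V = (V**2 + 4)*V = (4 + V**2)*V = V*(4 + V**2))
7*(P(1) + N(9, S(-5, -4))) = 7*(1 + 9*(4 + 9**2)) = 7*(1 + 9*(4 + 81)) = 7*(1 + 9*85) = 7*(1 + 765) = 7*766 = 5362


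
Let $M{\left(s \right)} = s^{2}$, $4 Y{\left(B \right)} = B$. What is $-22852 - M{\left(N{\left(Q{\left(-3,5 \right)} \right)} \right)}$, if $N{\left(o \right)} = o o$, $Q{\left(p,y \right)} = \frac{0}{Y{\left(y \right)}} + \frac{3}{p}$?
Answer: $-22853$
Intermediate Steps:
$Y{\left(B \right)} = \frac{B}{4}$
$Q{\left(p,y \right)} = \frac{3}{p}$ ($Q{\left(p,y \right)} = \frac{0}{\frac{1}{4} y} + \frac{3}{p} = 0 \frac{4}{y} + \frac{3}{p} = 0 + \frac{3}{p} = \frac{3}{p}$)
$N{\left(o \right)} = o^{2}$
$-22852 - M{\left(N{\left(Q{\left(-3,5 \right)} \right)} \right)} = -22852 - \left(\left(\frac{3}{-3}\right)^{2}\right)^{2} = -22852 - \left(\left(3 \left(- \frac{1}{3}\right)\right)^{2}\right)^{2} = -22852 - \left(\left(-1\right)^{2}\right)^{2} = -22852 - 1^{2} = -22852 - 1 = -22853$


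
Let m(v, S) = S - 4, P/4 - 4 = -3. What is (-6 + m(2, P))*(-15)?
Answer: 90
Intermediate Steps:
P = 4 (P = 16 + 4*(-3) = 16 - 12 = 4)
m(v, S) = -4 + S
(-6 + m(2, P))*(-15) = (-6 + (-4 + 4))*(-15) = (-6 + 0)*(-15) = -6*(-15) = 90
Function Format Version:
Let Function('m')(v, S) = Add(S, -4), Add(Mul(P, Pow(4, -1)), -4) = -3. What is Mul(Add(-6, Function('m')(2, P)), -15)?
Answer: 90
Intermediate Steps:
P = 4 (P = Add(16, Mul(4, -3)) = Add(16, -12) = 4)
Function('m')(v, S) = Add(-4, S)
Mul(Add(-6, Function('m')(2, P)), -15) = Mul(Add(-6, Add(-4, 4)), -15) = Mul(Add(-6, 0), -15) = Mul(-6, -15) = 90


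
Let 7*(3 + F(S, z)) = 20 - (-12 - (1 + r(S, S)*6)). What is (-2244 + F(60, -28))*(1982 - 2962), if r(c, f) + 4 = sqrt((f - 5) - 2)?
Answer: 2200800 - 840*sqrt(53) ≈ 2.1947e+6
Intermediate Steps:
r(c, f) = -4 + sqrt(-7 + f) (r(c, f) = -4 + sqrt((f - 5) - 2) = -4 + sqrt((-5 + f) - 2) = -4 + sqrt(-7 + f))
F(S, z) = -12/7 + 6*sqrt(-7 + S)/7 (F(S, z) = -3 + (20 - (-12 - (1 + (-4 + sqrt(-7 + S))*6)))/7 = -3 + (20 - (-12 - (1 + (-24 + 6*sqrt(-7 + S)))))/7 = -3 + (20 - (-12 - (-23 + 6*sqrt(-7 + S))))/7 = -3 + (20 - (-12 + (23 - 6*sqrt(-7 + S))))/7 = -3 + (20 - (11 - 6*sqrt(-7 + S)))/7 = -3 + (20 + (-11 + 6*sqrt(-7 + S)))/7 = -3 + (9 + 6*sqrt(-7 + S))/7 = -3 + (9/7 + 6*sqrt(-7 + S)/7) = -12/7 + 6*sqrt(-7 + S)/7)
(-2244 + F(60, -28))*(1982 - 2962) = (-2244 + (-12/7 + 6*sqrt(-7 + 60)/7))*(1982 - 2962) = (-2244 + (-12/7 + 6*sqrt(53)/7))*(-980) = (-15720/7 + 6*sqrt(53)/7)*(-980) = 2200800 - 840*sqrt(53)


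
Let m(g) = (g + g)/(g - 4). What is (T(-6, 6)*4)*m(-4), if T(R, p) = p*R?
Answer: -144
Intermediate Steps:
m(g) = 2*g/(-4 + g) (m(g) = (2*g)/(-4 + g) = 2*g/(-4 + g))
T(R, p) = R*p
(T(-6, 6)*4)*m(-4) = (-6*6*4)*(2*(-4)/(-4 - 4)) = (-36*4)*(2*(-4)/(-8)) = -288*(-4)*(-1)/8 = -144*1 = -144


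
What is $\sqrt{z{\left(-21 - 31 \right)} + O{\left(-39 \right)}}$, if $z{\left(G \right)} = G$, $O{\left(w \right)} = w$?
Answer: $i \sqrt{91} \approx 9.5394 i$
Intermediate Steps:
$\sqrt{z{\left(-21 - 31 \right)} + O{\left(-39 \right)}} = \sqrt{\left(-21 - 31\right) - 39} = \sqrt{-52 - 39} = \sqrt{-91} = i \sqrt{91}$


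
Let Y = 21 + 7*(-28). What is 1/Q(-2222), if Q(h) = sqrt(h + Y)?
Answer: -I*sqrt(2397)/2397 ≈ -0.020425*I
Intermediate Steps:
Y = -175 (Y = 21 - 196 = -175)
Q(h) = sqrt(-175 + h) (Q(h) = sqrt(h - 175) = sqrt(-175 + h))
1/Q(-2222) = 1/(sqrt(-175 - 2222)) = 1/(sqrt(-2397)) = 1/(I*sqrt(2397)) = -I*sqrt(2397)/2397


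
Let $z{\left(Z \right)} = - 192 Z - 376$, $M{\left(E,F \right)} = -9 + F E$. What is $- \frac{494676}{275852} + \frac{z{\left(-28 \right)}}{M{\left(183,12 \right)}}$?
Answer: $\frac{74350897}{150822081} \approx 0.49297$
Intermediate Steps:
$M{\left(E,F \right)} = -9 + E F$
$z{\left(Z \right)} = -376 - 192 Z$
$- \frac{494676}{275852} + \frac{z{\left(-28 \right)}}{M{\left(183,12 \right)}} = - \frac{494676}{275852} + \frac{-376 - -5376}{-9 + 183 \cdot 12} = \left(-494676\right) \frac{1}{275852} + \frac{-376 + 5376}{-9 + 2196} = - \frac{123669}{68963} + \frac{5000}{2187} = \frac{74350897}{150822081}$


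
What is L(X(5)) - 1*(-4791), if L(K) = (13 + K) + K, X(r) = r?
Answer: 4814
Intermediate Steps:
L(K) = 13 + 2*K
L(X(5)) - 1*(-4791) = (13 + 2*5) - 1*(-4791) = (13 + 10) + 4791 = 23 + 4791 = 4814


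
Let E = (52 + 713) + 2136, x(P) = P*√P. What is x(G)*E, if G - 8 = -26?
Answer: -156654*I*√2 ≈ -2.2154e+5*I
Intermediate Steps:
G = -18 (G = 8 - 26 = -18)
x(P) = P^(3/2)
E = 2901 (E = 765 + 2136 = 2901)
x(G)*E = (-18)^(3/2)*2901 = -54*I*√2*2901 = -156654*I*√2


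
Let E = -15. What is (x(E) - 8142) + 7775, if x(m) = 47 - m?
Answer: -305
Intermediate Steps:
(x(E) - 8142) + 7775 = ((47 - 1*(-15)) - 8142) + 7775 = ((47 + 15) - 8142) + 7775 = (62 - 8142) + 7775 = -8080 + 7775 = -305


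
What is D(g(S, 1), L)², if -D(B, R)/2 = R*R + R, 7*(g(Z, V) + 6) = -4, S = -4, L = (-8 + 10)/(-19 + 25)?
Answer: 64/81 ≈ 0.79012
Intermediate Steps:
L = ⅓ (L = 2/6 = 2*(⅙) = ⅓ ≈ 0.33333)
g(Z, V) = -46/7 (g(Z, V) = -6 + (⅐)*(-4) = -6 - 4/7 = -46/7)
D(B, R) = -2*R - 2*R² (D(B, R) = -2*(R*R + R) = -2*(R² + R) = -2*(R + R²) = -2*R - 2*R²)
D(g(S, 1), L)² = (-2*⅓*(1 + ⅓))² = (-2*⅓*4/3)² = (-8/9)² = 64/81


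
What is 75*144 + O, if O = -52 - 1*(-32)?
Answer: 10780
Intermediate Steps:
O = -20 (O = -52 + 32 = -20)
75*144 + O = 75*144 - 20 = 10800 - 20 = 10780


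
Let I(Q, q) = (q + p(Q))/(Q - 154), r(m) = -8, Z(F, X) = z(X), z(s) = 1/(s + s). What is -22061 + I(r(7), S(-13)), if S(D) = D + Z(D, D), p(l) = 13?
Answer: -92920931/4212 ≈ -22061.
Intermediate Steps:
z(s) = 1/(2*s)
Z(F, X) = 1/(2*X)
S(D) = D + 1/(2*D)
I(Q, q) = (13 + q)/(-154 + Q) (I(Q, q) = (q + 13)/(Q - 154) = (13 + q)/(-154 + Q))
-22061 + I(r(7), S(-13)) = -22061 + (13 + (-13 + (½)/(-13)))/(-154 - 8) = -22061 + (13 + (-13 + (½)*(-1/13)))/(-162) = -22061 - (13 + (-13 - 1/26))/162 = -22061 - (13 - 339/26)/162 = -22061 - 1/162*(-1/26) = -22061 + 1/4212 = -92920931/4212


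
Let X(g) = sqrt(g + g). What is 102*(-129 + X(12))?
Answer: -13158 + 204*sqrt(6) ≈ -12658.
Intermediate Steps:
X(g) = sqrt(2)*sqrt(g) (X(g) = sqrt(2*g) = sqrt(2)*sqrt(g))
102*(-129 + X(12)) = 102*(-129 + sqrt(2)*sqrt(12)) = 102*(-129 + sqrt(2)*(2*sqrt(3))) = 102*(-129 + 2*sqrt(6)) = -13158 + 204*sqrt(6)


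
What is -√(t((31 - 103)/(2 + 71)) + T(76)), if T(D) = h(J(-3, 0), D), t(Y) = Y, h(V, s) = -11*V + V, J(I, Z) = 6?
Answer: -2*I*√81249/73 ≈ -7.8094*I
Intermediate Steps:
h(V, s) = -10*V
T(D) = -60 (T(D) = -10*6 = -60)
-√(t((31 - 103)/(2 + 71)) + T(76)) = -√((31 - 103)/(2 + 71) - 60) = -√(-72/73 - 60) = -√(-4452/73) = -2*I*√81249/73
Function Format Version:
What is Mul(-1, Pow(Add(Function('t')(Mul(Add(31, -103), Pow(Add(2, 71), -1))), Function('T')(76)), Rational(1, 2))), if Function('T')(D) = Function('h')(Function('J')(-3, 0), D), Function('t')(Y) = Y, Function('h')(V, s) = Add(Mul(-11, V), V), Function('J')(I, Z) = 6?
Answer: Mul(Rational(-2, 73), I, Pow(81249, Rational(1, 2))) ≈ Mul(-7.8094, I)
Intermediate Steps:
Function('h')(V, s) = Mul(-10, V)
Function('T')(D) = -60 (Function('T')(D) = Mul(-10, 6) = -60)
Mul(-1, Pow(Add(Function('t')(Mul(Add(31, -103), Pow(Add(2, 71), -1))), Function('T')(76)), Rational(1, 2))) = Mul(-1, Pow(Add(Mul(Add(31, -103), Pow(Add(2, 71), -1)), -60), Rational(1, 2))) = Mul(-1, Pow(Add(Mul(-72, Pow(73, -1)), -60), Rational(1, 2))) = Mul(-1, Pow(Add(Mul(-72, Rational(1, 73)), -60), Rational(1, 2))) = Mul(-1, Pow(Add(Rational(-72, 73), -60), Rational(1, 2))) = Mul(-1, Pow(Rational(-4452, 73), Rational(1, 2))) = Mul(-1, Mul(Rational(2, 73), I, Pow(81249, Rational(1, 2)))) = Mul(Rational(-2, 73), I, Pow(81249, Rational(1, 2)))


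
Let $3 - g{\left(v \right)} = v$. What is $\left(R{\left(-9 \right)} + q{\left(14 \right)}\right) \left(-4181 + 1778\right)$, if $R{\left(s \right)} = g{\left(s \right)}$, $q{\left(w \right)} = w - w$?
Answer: $-28836$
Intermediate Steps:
$g{\left(v \right)} = 3 - v$
$q{\left(w \right)} = 0$
$R{\left(s \right)} = 3 - s$
$\left(R{\left(-9 \right)} + q{\left(14 \right)}\right) \left(-4181 + 1778\right) = \left(\left(3 - -9\right) + 0\right) \left(-4181 + 1778\right) = \left(\left(3 + 9\right) + 0\right) \left(-2403\right) = \left(12 + 0\right) \left(-2403\right) = 12 \left(-2403\right) = -28836$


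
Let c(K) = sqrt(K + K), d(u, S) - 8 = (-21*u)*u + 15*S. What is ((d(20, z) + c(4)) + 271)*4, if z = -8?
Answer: -32964 + 8*sqrt(2) ≈ -32953.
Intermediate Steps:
d(u, S) = 8 - 21*u**2 + 15*S (d(u, S) = 8 + ((-21*u)*u + 15*S) = 8 + (-21*u**2 + 15*S) = 8 - 21*u**2 + 15*S)
c(K) = sqrt(2)*sqrt(K) (c(K) = sqrt(2*K) = sqrt(2)*sqrt(K))
((d(20, z) + c(4)) + 271)*4 = (((8 - 21*20**2 + 15*(-8)) + sqrt(2)*sqrt(4)) + 271)*4 = (((8 - 21*400 - 120) + sqrt(2)*2) + 271)*4 = (((8 - 8400 - 120) + 2*sqrt(2)) + 271)*4 = ((-8512 + 2*sqrt(2)) + 271)*4 = (-8241 + 2*sqrt(2))*4 = -32964 + 8*sqrt(2)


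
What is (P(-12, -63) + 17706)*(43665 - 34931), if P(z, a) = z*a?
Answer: 161247108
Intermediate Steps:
P(z, a) = a*z
(P(-12, -63) + 17706)*(43665 - 34931) = (-63*(-12) + 17706)*(43665 - 34931) = (756 + 17706)*8734 = 18462*8734 = 161247108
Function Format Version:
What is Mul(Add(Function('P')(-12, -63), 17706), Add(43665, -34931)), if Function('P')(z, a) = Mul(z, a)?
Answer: 161247108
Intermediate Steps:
Function('P')(z, a) = Mul(a, z)
Mul(Add(Function('P')(-12, -63), 17706), Add(43665, -34931)) = Mul(Add(Mul(-63, -12), 17706), Add(43665, -34931)) = Mul(Add(756, 17706), 8734) = Mul(18462, 8734) = 161247108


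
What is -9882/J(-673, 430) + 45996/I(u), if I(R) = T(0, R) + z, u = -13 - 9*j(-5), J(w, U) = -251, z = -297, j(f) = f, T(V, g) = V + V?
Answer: -2870014/24849 ≈ -115.50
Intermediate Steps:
T(V, g) = 2*V
u = 32 (u = -13 - 9*(-5) = -13 + 45 = 32)
I(R) = -297 (I(R) = 2*0 - 297 = 0 - 297 = -297)
-9882/J(-673, 430) + 45996/I(u) = -9882/(-251) + 45996/(-297) = -9882*(-1/251) + 45996*(-1/297) = 9882/251 - 15332/99 = -2870014/24849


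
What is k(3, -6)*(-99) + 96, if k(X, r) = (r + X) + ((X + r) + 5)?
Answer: 195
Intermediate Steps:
k(X, r) = 5 + 2*X + 2*r (k(X, r) = (X + r) + (5 + X + r) = 5 + 2*X + 2*r)
k(3, -6)*(-99) + 96 = (5 + 2*3 + 2*(-6))*(-99) + 96 = (5 + 6 - 12)*(-99) + 96 = -1*(-99) + 96 = 99 + 96 = 195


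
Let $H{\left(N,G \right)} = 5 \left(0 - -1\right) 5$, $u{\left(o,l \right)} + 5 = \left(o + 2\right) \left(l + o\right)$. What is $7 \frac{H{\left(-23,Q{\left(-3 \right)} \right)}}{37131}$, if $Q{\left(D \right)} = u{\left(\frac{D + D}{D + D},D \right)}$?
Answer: $\frac{175}{37131} \approx 0.004713$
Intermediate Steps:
$u{\left(o,l \right)} = -5 + \left(2 + o\right) \left(l + o\right)$ ($u{\left(o,l \right)} = -5 + \left(o + 2\right) \left(l + o\right) = -5 + \left(2 + o\right) \left(l + o\right)$)
$Q{\left(D \right)} = -2 + 3 D$ ($Q{\left(D \right)} = -5 + \left(\frac{D + D}{D + D}\right)^{2} + 2 D + 2 \frac{D + D}{D + D} + D \frac{D + D}{D + D} = -5 + \left(\frac{2 D}{2 D}\right)^{2} + 2 D + 2 \frac{2 D}{2 D} + D \frac{2 D}{2 D} = -5 + \left(2 D \frac{1}{2 D}\right)^{2} + 2 D + 2 \cdot 2 D \frac{1}{2 D} + D 2 D \frac{1}{2 D} = -5 + 1^{2} + 2 D + 2 \cdot 1 + D 1 = -5 + 1 + 2 D + 2 + D = -2 + 3 D$)
$H{\left(N,G \right)} = 25$ ($H{\left(N,G \right)} = 5 \left(0 + 1\right) 5 = 5 \cdot 1 \cdot 5 = 5 \cdot 5 = 25$)
$7 \frac{H{\left(-23,Q{\left(-3 \right)} \right)}}{37131} = 7 \cdot \frac{25}{37131} = \frac{175}{37131}$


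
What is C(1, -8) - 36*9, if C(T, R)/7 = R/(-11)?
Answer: -3508/11 ≈ -318.91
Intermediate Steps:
C(T, R) = -7*R/11 (C(T, R) = 7*(R/(-11)) = 7*(R*(-1/11)) = 7*(-R/11) = -7*R/11)
C(1, -8) - 36*9 = -7/11*(-8) - 36*9 = 56/11 - 324 = -3508/11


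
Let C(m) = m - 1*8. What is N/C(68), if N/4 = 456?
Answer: 152/5 ≈ 30.400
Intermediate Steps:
C(m) = -8 + m (C(m) = m - 8 = -8 + m)
N = 1824 (N = 4*456 = 1824)
N/C(68) = 1824/(-8 + 68) = 1824/60 = 1824*(1/60) = 152/5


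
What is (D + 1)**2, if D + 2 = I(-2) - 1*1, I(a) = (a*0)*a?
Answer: 4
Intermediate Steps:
I(a) = 0 (I(a) = 0*a = 0)
D = -3 (D = -2 + (0 - 1*1) = -2 + (0 - 1) = -2 - 1 = -3)
(D + 1)**2 = (-3 + 1)**2 = (-2)**2 = 4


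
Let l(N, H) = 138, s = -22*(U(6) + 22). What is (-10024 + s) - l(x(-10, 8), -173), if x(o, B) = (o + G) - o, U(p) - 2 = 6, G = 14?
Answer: -10822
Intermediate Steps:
U(p) = 8 (U(p) = 2 + 6 = 8)
x(o, B) = 14 (x(o, B) = (o + 14) - o = (14 + o) - o = 14)
s = -660 (s = -22*(8 + 22) = -22*30 = -660)
(-10024 + s) - l(x(-10, 8), -173) = (-10024 - 660) - 1*138 = -10684 - 138 = -10822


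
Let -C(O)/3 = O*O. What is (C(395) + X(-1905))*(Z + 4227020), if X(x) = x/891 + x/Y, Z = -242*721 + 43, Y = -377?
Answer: -16338000029776045/8613 ≈ -1.8969e+12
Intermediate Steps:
C(O) = -3*O² (C(O) = -3*O*O = -3*O²)
Z = -174439 (Z = -174482 + 43 = -174439)
X(x) = -514*x/335907 (X(x) = x/891 + x/(-377) = x*(1/891) + x*(-1/377) = x/891 - x/377 = -514*x/335907)
(C(395) + X(-1905))*(Z + 4227020) = (-3*395² - 514/335907*(-1905))*(-174439 + 4227020) = (-3*156025 + 326390/111969)*4052581 = (-468075 + 326390/111969)*4052581 = -52409563285/111969*4052581 = -16338000029776045/8613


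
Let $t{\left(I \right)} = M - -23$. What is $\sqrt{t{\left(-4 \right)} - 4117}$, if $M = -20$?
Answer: $11 i \sqrt{34} \approx 64.141 i$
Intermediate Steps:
$t{\left(I \right)} = 3$ ($t{\left(I \right)} = -20 - -23 = -20 + 23 = 3$)
$\sqrt{t{\left(-4 \right)} - 4117} = \sqrt{3 - 4117} = \sqrt{-4114} = 11 i \sqrt{34}$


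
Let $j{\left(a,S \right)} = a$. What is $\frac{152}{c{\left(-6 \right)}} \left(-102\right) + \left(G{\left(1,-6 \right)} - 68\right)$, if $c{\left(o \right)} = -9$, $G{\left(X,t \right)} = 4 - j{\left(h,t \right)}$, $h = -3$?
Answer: $\frac{4985}{3} \approx 1661.7$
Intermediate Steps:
$G{\left(X,t \right)} = 7$ ($G{\left(X,t \right)} = 4 - -3 = 4 + 3 = 7$)
$\frac{152}{c{\left(-6 \right)}} \left(-102\right) + \left(G{\left(1,-6 \right)} - 68\right) = \frac{152}{-9} \left(-102\right) + \left(7 - 68\right) = 152 \left(- \frac{1}{9}\right) \left(-102\right) + \left(7 - 68\right) = \left(- \frac{152}{9}\right) \left(-102\right) - 61 = \frac{5168}{3} - 61 = \frac{4985}{3}$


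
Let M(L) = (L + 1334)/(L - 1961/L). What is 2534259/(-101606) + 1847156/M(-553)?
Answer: -57027935135520815/43882920158 ≈ -1.2995e+6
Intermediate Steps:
M(L) = (1334 + L)/(L - 1961/L)
2534259/(-101606) + 1847156/M(-553) = 2534259/(-101606) + 1847156/((-553*(1334 - 553)/(-1961 + (-553)²))) = 2534259*(-1/101606) + 1847156/((-553*781/(-1961 + 305809))) = -2534259/101606 + 1847156/((-553*781/303848)) = -2534259/101606 + 1847156/((-553*1/303848*781)) = -2534259/101606 + 1847156/(-431893/303848) = -2534259/101606 + 1847156*(-303848/431893) = -2534259/101606 - 561254656288/431893 = -57027935135520815/43882920158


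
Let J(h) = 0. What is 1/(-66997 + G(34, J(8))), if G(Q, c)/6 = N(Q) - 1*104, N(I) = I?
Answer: -1/67417 ≈ -1.4833e-5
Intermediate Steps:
G(Q, c) = -624 + 6*Q (G(Q, c) = 6*(Q - 1*104) = 6*(Q - 104) = 6*(-104 + Q) = -624 + 6*Q)
1/(-66997 + G(34, J(8))) = 1/(-66997 + (-624 + 6*34)) = 1/(-66997 + (-624 + 204)) = 1/(-66997 - 420) = 1/(-67417) = -1/67417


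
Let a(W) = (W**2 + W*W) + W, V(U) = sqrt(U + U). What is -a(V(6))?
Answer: -24 - 2*sqrt(3) ≈ -27.464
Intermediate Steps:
V(U) = sqrt(2)*sqrt(U) (V(U) = sqrt(2*U) = sqrt(2)*sqrt(U))
a(W) = W + 2*W**2 (a(W) = (W**2 + W**2) + W = 2*W**2 + W = W + 2*W**2)
-a(V(6)) = -sqrt(2)*sqrt(6)*(1 + 2*(sqrt(2)*sqrt(6))) = -2*sqrt(3)*(1 + 2*(2*sqrt(3))) = -2*sqrt(3)*(1 + 4*sqrt(3))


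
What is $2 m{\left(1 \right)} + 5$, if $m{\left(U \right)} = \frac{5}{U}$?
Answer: $15$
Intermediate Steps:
$2 m{\left(1 \right)} + 5 = 2 \cdot \frac{5}{1} + 5 = 2 \cdot 5 \cdot 1 + 5 = 2 \cdot 5 + 5 = 10 + 5 = 15$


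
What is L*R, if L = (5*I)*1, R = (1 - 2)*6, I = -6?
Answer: 180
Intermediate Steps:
R = -6 (R = -1*6 = -6)
L = -30 (L = (5*(-6))*1 = -30*1 = -30)
L*R = -30*(-6) = 180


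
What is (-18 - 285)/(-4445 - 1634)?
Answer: 303/6079 ≈ 0.049844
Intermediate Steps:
(-18 - 285)/(-4445 - 1634) = -303/(-6079) = -303*(-1/6079) = 303/6079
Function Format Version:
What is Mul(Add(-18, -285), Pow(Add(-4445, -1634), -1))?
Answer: Rational(303, 6079) ≈ 0.049844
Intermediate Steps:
Mul(Add(-18, -285), Pow(Add(-4445, -1634), -1)) = Mul(-303, Pow(-6079, -1)) = Mul(-303, Rational(-1, 6079)) = Rational(303, 6079)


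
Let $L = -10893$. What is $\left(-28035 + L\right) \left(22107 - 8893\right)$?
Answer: $-514394592$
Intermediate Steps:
$\left(-28035 + L\right) \left(22107 - 8893\right) = \left(-28035 - 10893\right) \left(22107 - 8893\right) = \left(-38928\right) 13214 = -514394592$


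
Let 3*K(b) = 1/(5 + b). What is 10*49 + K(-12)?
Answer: 10289/21 ≈ 489.95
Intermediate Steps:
K(b) = 1/(3*(5 + b))
10*49 + K(-12) = 10*49 + 1/(3*(5 - 12)) = 490 + (⅓)/(-7) = 490 + (⅓)*(-⅐) = 490 - 1/21 = 10289/21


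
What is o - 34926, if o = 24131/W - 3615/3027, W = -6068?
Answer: -213870006831/6122612 ≈ -34931.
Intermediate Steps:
o = -31660119/6122612 (o = 24131/(-6068) - 3615/3027 = 24131*(-1/6068) - 3615*1/3027 = -24131/6068 - 1205/1009 = -31660119/6122612 ≈ -5.1710)
o - 34926 = -31660119/6122612 - 34926 = -213870006831/6122612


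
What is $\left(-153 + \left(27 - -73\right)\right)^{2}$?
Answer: $2809$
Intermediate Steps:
$\left(-153 + \left(27 - -73\right)\right)^{2} = \left(-153 + \left(27 + 73\right)\right)^{2} = \left(-153 + 100\right)^{2} = \left(-53\right)^{2} = 2809$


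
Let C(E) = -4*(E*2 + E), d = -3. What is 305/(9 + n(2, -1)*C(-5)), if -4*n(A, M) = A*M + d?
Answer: 305/84 ≈ 3.6310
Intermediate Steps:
C(E) = -12*E (C(E) = -4*(2*E + E) = -12*E)
n(A, M) = 3/4 - A*M/4 (n(A, M) = -(A*M - 3)/4 = -(-3 + A*M)/4 = 3/4 - A*M/4)
305/(9 + n(2, -1)*C(-5)) = 305/(9 + (3/4 - 1/4*2*(-1))*(-12*(-5))) = 305/(9 + (3/4 + 1/2)*60) = 305/(9 + (5/4)*60) = 305/(9 + 75) = 305/84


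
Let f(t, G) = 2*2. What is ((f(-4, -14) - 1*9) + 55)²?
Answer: 2500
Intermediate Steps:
f(t, G) = 4
((f(-4, -14) - 1*9) + 55)² = ((4 - 1*9) + 55)² = ((4 - 9) + 55)² = (-5 + 55)² = 50² = 2500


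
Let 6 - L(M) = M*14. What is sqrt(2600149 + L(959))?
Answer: sqrt(2586729) ≈ 1608.3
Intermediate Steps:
L(M) = 6 - 14*M (L(M) = 6 - M*14 = 6 - 14*M)
sqrt(2600149 + L(959)) = sqrt(2600149 + (6 - 14*959)) = sqrt(2600149 + (6 - 13426)) = sqrt(2600149 - 13420) = sqrt(2586729)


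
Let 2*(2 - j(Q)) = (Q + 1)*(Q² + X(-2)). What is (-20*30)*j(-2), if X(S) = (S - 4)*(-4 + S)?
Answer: -13200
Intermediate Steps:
X(S) = (-4 + S)² (X(S) = (-4 + S)*(-4 + S) = (-4 + S)²)
j(Q) = 2 - (1 + Q)*(36 + Q²)/2 (j(Q) = 2 - (Q + 1)*(Q² + (-4 - 2)²)/2 = 2 - (1 + Q)*(Q² + (-6)²)/2 = 2 - (1 + Q)*(Q² + 36)/2 = 2 - (1 + Q)*(36 + Q²)/2)
(-20*30)*j(-2) = (-20*30)*(-16 - 18*(-2) - ½*(-2)² - ½*(-2)³) = -600*(-16 + 36 - ½*4 - ½*(-8)) = -600*(-16 + 36 - 2 + 4) = -600*22 = -13200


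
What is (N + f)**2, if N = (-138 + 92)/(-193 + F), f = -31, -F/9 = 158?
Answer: 2501900361/2608225 ≈ 959.23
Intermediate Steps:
F = -1422 (F = -9*158 = -1422)
N = 46/1615 (N = (-138 + 92)/(-193 - 1422) = -46/(-1615) = -46*(-1/1615) = 46/1615 ≈ 0.028483)
(N + f)**2 = (46/1615 - 31)**2 = (-50019/1615)**2 = 2501900361/2608225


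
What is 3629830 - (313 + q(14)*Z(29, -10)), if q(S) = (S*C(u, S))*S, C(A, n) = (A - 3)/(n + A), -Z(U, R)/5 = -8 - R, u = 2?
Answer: 7258789/2 ≈ 3.6294e+6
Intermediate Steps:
Z(U, R) = 40 + 5*R (Z(U, R) = -5*(-8 - R) = 40 + 5*R)
C(A, n) = (-3 + A)/(A + n)
q(S) = -S²/(2 + S) (q(S) = (S*((-3 + 2)/(2 + S)))*S = (S*(-1/(2 + S)))*S = (-S/(2 + S))*S = -S²/(2 + S))
3629830 - (313 + q(14)*Z(29, -10)) = 3629830 - (313 + (-1*14²/(2 + 14))*(40 + 5*(-10))) = 3629830 - (313 + (-1*196/16)*(40 - 50)) = 3629830 - (313 - 1*196*1/16*(-10)) = 3629830 - (313 - 49/4*(-10)) = 3629830 - (313 + 245/2) = 3629830 - 1*871/2 = 3629830 - 871/2 = 7258789/2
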